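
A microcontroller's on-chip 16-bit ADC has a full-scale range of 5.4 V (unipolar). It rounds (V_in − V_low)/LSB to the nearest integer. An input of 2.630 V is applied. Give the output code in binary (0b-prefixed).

Full-scale span = 5.4 V; LSB = 5.4/2^16 = 82.40 µV.
(2.630 − 0) / 8.23975e-05 = 31918.459 LSBs.
Round → code 31918.
In binary (0b-prefixed): 0b111110010101110.

code 0b111110010101110 (decimal 31918)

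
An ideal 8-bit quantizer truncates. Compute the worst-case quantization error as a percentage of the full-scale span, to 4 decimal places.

0.3906 %

Truncating → worst-case error = 1 LSB = V_FS/2^8, so 100/256 = 0.390625 % of full scale.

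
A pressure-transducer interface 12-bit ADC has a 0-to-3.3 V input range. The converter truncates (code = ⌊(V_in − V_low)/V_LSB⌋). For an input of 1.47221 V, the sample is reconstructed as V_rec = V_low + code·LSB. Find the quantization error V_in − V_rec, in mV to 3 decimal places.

One LSB is 3.3 V / 4096 = 0.806 mV.
(V_in − V_low)/LSB = (1.47221 − 0)/0.000805664 = 1827.3249 → code 1827 (floor).
Reconstructed: 1.4719482 V.
Error = 1.47221 − 1.4719482 = 0.000261758 V = 0.262 mV.

0.262 mV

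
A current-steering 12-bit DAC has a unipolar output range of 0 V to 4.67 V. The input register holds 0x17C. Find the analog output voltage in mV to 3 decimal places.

433.252 mV

LSB = 4.67 V / 2^12 = 1.140 mV.
Code 0x17C = 380 decimal.
V_out = 0 + 380 × 0.00114014 V = 0.433252 V.
= 433.252 mV.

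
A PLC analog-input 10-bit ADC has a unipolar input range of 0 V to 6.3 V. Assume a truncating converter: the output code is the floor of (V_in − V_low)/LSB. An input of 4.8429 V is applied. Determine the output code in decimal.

Full-scale span = 6.3 V; LSB = 6.3/2^10 = 6.152 mV.
(4.8429 − 0) / 0.00615234 = 787.163 LSBs.
Floor → code 787.

code 787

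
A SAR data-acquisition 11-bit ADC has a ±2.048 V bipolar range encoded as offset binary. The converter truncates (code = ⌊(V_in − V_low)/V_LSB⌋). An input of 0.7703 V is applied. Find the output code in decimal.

Full-scale span = 4.096 V; LSB = 4.096/2^11 = 2.000 mV.
(0.7703 − (−2.048)) / 0.002 = 1409.150 LSBs.
So the output code is 1409.

code 1409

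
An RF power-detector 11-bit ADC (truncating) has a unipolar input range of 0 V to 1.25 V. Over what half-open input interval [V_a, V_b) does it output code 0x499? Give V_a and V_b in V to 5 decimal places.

[0.71838 V, 0.71899 V)

LSB = 1.25/2^11 = 0.610 mV.
Code 0x499 = 1177 decimal.
V_a = V_low + 1177·LSB = 0.718384 V; V_b = V_low + 1178·LSB = 0.718994 V.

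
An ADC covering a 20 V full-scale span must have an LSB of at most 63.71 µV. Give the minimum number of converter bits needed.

19 bits

Number of steps required ≥ 20 V / 63.71 µV = 313922.46.
Need 2^N ≥ 313922.46; 2^18 = 262144, 2^19 = 524288.
Minimum N = 19.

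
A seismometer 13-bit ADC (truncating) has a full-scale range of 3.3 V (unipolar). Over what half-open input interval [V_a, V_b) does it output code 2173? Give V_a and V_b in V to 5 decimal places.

[0.87535 V, 0.87576 V)

LSB = 3.3/2^13 = 402.83 µV.
V_a = V_low + 2173·LSB = 0.875354 V; V_b = V_low + 2174·LSB = 0.875757 V.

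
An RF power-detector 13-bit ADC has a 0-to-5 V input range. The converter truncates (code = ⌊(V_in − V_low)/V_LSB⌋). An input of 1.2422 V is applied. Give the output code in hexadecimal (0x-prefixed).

code 0x7F3 (decimal 2035)

Full-scale span = 5 V; LSB = 5/2^13 = 0.610 mV.
(1.2422 − 0) / 0.000610352 = 2035.220 LSBs.
So the output code is 2035.
In hexadecimal (0x-prefixed): 0x7F3.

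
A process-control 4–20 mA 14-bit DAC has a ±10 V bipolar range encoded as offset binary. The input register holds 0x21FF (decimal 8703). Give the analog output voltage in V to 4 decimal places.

0.6238 V

LSB = 20 V / 2^14 = 1.221 mV.
Code 0x21FF = 8703 decimal.
V_out = (−10) + 8703 × 0.0012207 V = 0.623779 V.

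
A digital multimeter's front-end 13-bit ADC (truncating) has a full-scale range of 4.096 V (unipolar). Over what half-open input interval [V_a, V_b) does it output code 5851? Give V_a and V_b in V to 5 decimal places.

LSB = 4.096/2^13 = 0.500 mV.
V_a = V_low + 5851·LSB = 2.9255 V; V_b = V_low + 5852·LSB = 2.926 V.

[2.92550 V, 2.92600 V)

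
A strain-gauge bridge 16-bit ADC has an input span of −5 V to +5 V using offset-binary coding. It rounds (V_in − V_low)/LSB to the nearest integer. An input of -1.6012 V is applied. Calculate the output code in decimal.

code 22274

LSB = 10 V / 65536 = 152.59 µV.
(V_in − V_low)/LSB = (-1.6012 − (−5)) / 0.000152588 = 22274.376.
Round → code 22274.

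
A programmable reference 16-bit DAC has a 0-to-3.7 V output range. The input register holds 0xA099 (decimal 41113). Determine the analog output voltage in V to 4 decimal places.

2.3211 V

LSB = 3.7 V / 2^16 = 56.46 µV.
Code 0xA099 = 41113 decimal.
V_out = 0 + 41113 × 5.64575e-05 V = 2.32114 V.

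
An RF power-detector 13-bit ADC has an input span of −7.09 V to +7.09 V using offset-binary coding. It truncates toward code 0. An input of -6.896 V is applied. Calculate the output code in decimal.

code 112

With 8192 levels over 14.18 V, one step is 1.731 mV.
Input sits at 112.077 steps above V_low.
So the output code is 112.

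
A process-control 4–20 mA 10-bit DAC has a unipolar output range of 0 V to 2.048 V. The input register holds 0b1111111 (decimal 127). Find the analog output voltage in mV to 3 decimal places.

254.000 mV

LSB = 2.048 V / 2^10 = 2.000 mV.
Code 0b1111111 = 127 decimal.
V_out = 0 + 127 × 0.002 V = 0.254 V.
= 254.000 mV.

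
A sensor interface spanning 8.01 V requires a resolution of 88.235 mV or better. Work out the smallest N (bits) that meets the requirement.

7 bits

Number of steps required ≥ 8.01 V / 88.235 mV = 90.78.
Need 2^N ≥ 90.78; 2^6 = 64, 2^7 = 128.
Minimum N = 7.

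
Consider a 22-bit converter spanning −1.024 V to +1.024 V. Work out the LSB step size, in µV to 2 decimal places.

0.49 µV

Full-scale span = 2.048 V.
LSB = 2.048 / 2^22 = 2.048 / 4194304 = 4.88281e-07 V = 0.49 µV.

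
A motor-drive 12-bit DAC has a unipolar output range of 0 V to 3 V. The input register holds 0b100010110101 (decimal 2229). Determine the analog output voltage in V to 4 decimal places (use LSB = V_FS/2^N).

1.6326 V

LSB = 3 V / 2^12 = 0.732 mV.
Code 0b100010110101 = 2229 decimal.
V_out = 0 + 2229 × 0.000732422 V = 1.63257 V.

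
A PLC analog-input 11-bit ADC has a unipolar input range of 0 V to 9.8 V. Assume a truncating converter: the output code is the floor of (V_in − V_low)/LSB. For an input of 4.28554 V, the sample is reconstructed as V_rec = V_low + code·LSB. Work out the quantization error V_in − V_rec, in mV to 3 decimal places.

2.825 mV

One LSB is 9.8 V / 2048 = 4.785 mV.
(V_in − V_low)/LSB = (4.28554 − 0)/0.00478516 = 895.5904 → code 895 (floor).
Reconstructed: 4.2827148 V.
V_in − V_rec = 0.00282516 V = 2.825 mV.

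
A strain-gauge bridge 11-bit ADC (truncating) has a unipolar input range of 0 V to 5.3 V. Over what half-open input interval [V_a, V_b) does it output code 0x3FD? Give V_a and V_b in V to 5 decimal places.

[2.64224 V, 2.64482 V)

LSB = 5.3/2^11 = 2.588 mV.
Code 0x3FD = 1021 decimal.
V_a = V_low + 1021·LSB = 2.64224 V; V_b = V_low + 1022·LSB = 2.64482 V.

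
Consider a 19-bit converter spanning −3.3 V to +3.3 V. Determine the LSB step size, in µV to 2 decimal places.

Full-scale span = 6.6 V.
LSB = 6.6 / 2^19 = 6.6 / 524288 = 1.25885e-05 V = 12.59 µV.

12.59 µV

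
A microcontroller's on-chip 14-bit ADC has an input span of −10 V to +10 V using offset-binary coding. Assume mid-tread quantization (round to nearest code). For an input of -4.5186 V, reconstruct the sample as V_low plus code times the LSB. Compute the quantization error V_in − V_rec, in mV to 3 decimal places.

0.443 mV

Step size: 20 V ÷ 2^14 = 1.221 mV.
(-4.5186 − (−10))/0.0012207 = 4490.3629; round gives code 4490.
Reconstructed: -4.519043 V.
V_in − V_rec = 0.000442969 V = 0.443 mV.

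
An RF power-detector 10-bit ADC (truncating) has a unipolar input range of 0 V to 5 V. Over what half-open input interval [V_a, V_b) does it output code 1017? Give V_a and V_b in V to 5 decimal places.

LSB = 5/2^10 = 4.883 mV.
V_a = V_low + 1017·LSB = 4.96582 V; V_b = V_low + 1018·LSB = 4.9707 V.

[4.96582 V, 4.97070 V)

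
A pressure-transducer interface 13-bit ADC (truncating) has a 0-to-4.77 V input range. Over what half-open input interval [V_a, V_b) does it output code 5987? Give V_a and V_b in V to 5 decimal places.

[3.48608 V, 3.48667 V)

LSB = 4.77/2^13 = 0.582 mV.
V_a = V_low + 5987·LSB = 3.48608 V; V_b = V_low + 5988·LSB = 3.48667 V.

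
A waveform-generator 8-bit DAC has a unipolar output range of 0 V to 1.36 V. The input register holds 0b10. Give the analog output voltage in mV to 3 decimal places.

LSB = 1.36 V / 2^8 = 5.312 mV.
Code 0b10 = 2 decimal.
V_out = 0 + 2 × 0.0053125 V = 0.010625 V.
= 10.625 mV.

10.625 mV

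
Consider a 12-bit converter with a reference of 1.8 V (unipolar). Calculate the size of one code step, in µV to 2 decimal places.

439.45 µV

Full-scale span = 1.8 V.
LSB = 1.8 / 2^12 = 1.8 / 4096 = 0.000439453 V = 439.45 µV.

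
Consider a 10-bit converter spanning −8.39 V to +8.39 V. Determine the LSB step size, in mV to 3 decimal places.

16.387 mV

Full-scale span = 16.78 V.
LSB = 16.78 / 2^10 = 16.78 / 1024 = 0.0163867 V = 16.387 mV.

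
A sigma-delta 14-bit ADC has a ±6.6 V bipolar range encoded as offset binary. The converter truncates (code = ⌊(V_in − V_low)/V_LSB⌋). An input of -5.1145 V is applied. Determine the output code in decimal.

Full-scale span = 13.2 V; LSB = 13.2/2^14 = 0.806 mV.
Input sits at 1843.821 steps above V_low.
⌊·⌋(1843.821) = 1843.

code 1843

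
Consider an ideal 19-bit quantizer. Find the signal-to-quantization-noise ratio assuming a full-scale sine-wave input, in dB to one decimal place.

SNR ≈ 6.02·N + 1.76 dB = 6.02·19 + 1.76 = 116.14 dB.

116.1 dB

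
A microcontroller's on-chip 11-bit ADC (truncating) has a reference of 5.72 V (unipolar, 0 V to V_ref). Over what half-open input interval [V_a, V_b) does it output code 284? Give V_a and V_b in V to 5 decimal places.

[0.79320 V, 0.79600 V)

LSB = 5.72/2^11 = 2.793 mV.
V_a = V_low + 284·LSB = 0.793203 V; V_b = V_low + 285·LSB = 0.795996 V.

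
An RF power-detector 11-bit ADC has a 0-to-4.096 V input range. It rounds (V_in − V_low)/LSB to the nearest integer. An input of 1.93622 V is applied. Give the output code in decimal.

code 968

Full-scale span = 4.096 V; LSB = 4.096/2^11 = 2.000 mV.
Input sits at 968.110 steps above V_low.
So the output code is 968.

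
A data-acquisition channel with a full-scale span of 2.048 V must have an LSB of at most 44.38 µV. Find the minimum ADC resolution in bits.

Number of steps required ≥ 2.048 V / 44.38 µV = 46146.91.
Need 2^N ≥ 46146.91; 2^15 = 32768, 2^16 = 65536.
Minimum N = 16.

16 bits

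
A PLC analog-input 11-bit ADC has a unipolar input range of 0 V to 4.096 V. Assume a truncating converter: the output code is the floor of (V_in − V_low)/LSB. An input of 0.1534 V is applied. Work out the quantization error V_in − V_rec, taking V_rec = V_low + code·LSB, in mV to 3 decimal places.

One LSB is 4.096 V / 2048 = 2.000 mV.
(0.1534 − 0)/0.002 = 76.7000; ⌊·⌋ gives code 76.
Reconstructed: 0.152 V.
V_in − V_rec = 0.0014 V = 1.400 mV.

1.400 mV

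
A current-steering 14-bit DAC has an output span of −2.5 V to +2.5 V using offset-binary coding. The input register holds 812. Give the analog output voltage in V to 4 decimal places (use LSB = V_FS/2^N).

LSB = 5 V / 2^14 = 305.18 µV.
V_out = (−2.5) + 812 × 0.000305176 V = -2.2522 V.

-2.2522 V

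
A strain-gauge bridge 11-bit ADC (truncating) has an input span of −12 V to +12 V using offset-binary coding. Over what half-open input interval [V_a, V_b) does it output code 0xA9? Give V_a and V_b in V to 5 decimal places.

LSB = 24/2^11 = 11.719 mV.
Code 0xA9 = 169 decimal.
V_a = V_low + 169·LSB = -10.0195 V; V_b = V_low + 170·LSB = -10.0078 V.

[-10.01953 V, -10.00781 V)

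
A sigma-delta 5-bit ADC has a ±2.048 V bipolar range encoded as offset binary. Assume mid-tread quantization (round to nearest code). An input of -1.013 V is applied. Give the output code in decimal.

Full-scale span = 4.096 V; LSB = 4.096/2^5 = 128.000 mV.
(V_in − V_low)/LSB = (-1.013 − (−2.048)) / 0.128 = 8.086.
Round → code 8.

code 8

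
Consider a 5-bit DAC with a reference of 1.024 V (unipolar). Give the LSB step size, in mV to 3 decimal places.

Full-scale span = 1.024 V.
LSB = 1.024 / 2^5 = 1.024 / 32 = 0.032 V = 32.000 mV.

32.000 mV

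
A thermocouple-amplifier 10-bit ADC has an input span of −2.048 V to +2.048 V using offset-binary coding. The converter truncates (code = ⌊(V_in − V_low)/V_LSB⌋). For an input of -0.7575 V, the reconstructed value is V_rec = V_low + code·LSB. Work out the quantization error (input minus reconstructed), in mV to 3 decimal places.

2.500 mV

LSB = 4.096/2^10 = 4.000 mV.
(V_in − V_low)/LSB = (-0.7575 − (−2.048))/0.004 = 322.6250 → code 322 (floor).
Reconstructed: -0.76 V.
Error = -0.7575 − (−0.76) = 0.0025 V = 2.500 mV.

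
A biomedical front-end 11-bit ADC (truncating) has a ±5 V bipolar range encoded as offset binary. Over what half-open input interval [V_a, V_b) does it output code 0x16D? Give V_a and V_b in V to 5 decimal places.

LSB = 10/2^11 = 4.883 mV.
Code 0x16D = 365 decimal.
V_a = V_low + 365·LSB = -3.21777 V; V_b = V_low + 366·LSB = -3.21289 V.

[-3.21777 V, -3.21289 V)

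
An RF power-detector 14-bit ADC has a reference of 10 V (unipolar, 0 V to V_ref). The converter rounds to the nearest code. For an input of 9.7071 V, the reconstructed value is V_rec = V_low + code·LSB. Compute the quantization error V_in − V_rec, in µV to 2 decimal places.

68.75 µV

LSB = 10/2^14 = 0.610 mV.
(V_in − V_low)/LSB = (9.7071 − 0)/0.000610352 = 15904.1126 → code 15904 (round).
Reconstructed: 9.7070312 V.
Difference: 6.875e-05 V → 68.75 µV.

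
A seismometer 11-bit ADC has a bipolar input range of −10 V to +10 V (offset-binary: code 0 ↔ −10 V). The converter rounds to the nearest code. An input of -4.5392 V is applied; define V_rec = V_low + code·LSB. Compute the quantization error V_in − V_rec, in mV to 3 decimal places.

LSB = 20/2^11 = 9.766 mV.
Scaled input = 559.1859 LSBs, so code = 559.
V_rec = (−10) + 559·0.00976562 = -4.5410156 V.
V_in − V_rec = 0.00181562 V = 1.816 mV.

1.816 mV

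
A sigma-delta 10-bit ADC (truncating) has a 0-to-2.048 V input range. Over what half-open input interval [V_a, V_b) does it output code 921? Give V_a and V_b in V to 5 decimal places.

[1.84200 V, 1.84400 V)

LSB = 2.048/2^10 = 2.000 mV.
V_a = V_low + 921·LSB = 1.842 V; V_b = V_low + 922·LSB = 1.844 V.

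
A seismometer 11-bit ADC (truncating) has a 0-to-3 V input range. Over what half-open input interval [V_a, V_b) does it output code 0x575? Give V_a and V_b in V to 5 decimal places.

[2.04639 V, 2.04785 V)

LSB = 3/2^11 = 1.465 mV.
Code 0x575 = 1397 decimal.
V_a = V_low + 1397·LSB = 2.04639 V; V_b = V_low + 1398·LSB = 2.04785 V.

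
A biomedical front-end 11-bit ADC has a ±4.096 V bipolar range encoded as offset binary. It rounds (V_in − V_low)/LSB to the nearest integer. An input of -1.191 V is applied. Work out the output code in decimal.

Full-scale span = 8.192 V; LSB = 8.192/2^11 = 4.000 mV.
(-1.191 − (−4.096)) / 0.004 = 726.250 LSBs.
So the output code is 726.

code 726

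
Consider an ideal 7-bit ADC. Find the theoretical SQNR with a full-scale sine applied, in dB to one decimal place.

SNR ≈ 6.02·N + 1.76 dB = 6.02·7 + 1.76 = 43.90 dB.

43.9 dB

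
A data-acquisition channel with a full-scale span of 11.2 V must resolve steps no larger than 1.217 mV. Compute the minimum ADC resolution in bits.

14 bits

Number of steps required ≥ 11.2 V / 1.217 mV = 9202.96.
Need 2^N ≥ 9202.96; 2^13 = 8192, 2^14 = 16384.
Minimum N = 14.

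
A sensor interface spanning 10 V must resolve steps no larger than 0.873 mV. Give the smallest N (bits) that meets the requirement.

Number of steps required ≥ 10 V / 0.873 mV = 11454.75.
Need 2^N ≥ 11454.75; 2^13 = 8192, 2^14 = 16384.
Minimum N = 14.

14 bits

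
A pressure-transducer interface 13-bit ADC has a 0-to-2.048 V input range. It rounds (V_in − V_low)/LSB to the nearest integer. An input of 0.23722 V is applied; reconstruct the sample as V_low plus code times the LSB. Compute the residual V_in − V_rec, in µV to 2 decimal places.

LSB = 2.048/2^13 = 250.00 µV.
(V_in − V_low)/LSB = (0.23722 − 0)/0.00025 = 948.8800 → code 949 (round).
V_rec = 0 + 949·0.00025 = 0.23725 V.
Error = 0.23722 − 0.23725 = -3e-05 V = -30.00 µV.

-30.00 µV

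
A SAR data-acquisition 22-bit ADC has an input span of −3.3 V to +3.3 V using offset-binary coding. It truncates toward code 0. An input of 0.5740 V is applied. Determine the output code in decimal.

LSB = 6.6 V / 4194304 = 1.57 µV.
(0.5740 − (−3.3)) / 1.57356e-06 = 2461929.348 LSBs.
⌊·⌋(2461929.348) = 2461929.

code 2461929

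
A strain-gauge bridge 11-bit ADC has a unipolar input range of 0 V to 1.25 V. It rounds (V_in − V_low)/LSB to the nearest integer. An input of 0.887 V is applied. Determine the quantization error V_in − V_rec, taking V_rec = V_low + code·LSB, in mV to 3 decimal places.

0.159 mV

Step size: 1.25 V ÷ 2^11 = 0.610 mV.
(V_in − V_low)/LSB = (0.887 − 0)/0.000610352 = 1453.2608 → code 1453 (round).
Reconstructed: 0.88684082 V.
Difference: 0.00015918 V → 0.159 mV.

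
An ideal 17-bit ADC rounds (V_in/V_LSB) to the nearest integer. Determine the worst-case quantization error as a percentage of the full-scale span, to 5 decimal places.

Rounding → worst-case error = ½ LSB = V_FS/2^18, so 100/262144 = 0.00038147 % of full scale.

0.00038 %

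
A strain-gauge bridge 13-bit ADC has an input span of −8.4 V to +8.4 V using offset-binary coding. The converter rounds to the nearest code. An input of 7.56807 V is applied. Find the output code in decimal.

code 7786

LSB = 16.8 V / 8192 = 2.051 mV.
Input sits at 7786.335 steps above V_low.
So the output code is 7786.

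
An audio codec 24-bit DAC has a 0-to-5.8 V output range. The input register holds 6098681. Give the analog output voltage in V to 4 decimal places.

LSB = 5.8 V / 2^24 = 0.35 µV.
V_out = 0 + 6098681 × 3.45707e-07 V = 2.10836 V.

2.1084 V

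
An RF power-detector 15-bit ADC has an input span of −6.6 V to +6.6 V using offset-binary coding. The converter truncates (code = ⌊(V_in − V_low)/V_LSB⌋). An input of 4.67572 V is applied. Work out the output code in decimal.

code 27991

Full-scale span = 13.2 V; LSB = 13.2/2^15 = 402.83 µV.
(4.67572 − (−6.6)) / 0.000402832 = 27991.121 LSBs.
⌊·⌋(27991.121) = 27991.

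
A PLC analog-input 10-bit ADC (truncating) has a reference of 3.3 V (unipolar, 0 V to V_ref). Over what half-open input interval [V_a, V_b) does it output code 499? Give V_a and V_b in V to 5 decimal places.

LSB = 3.3/2^10 = 3.223 mV.
V_a = V_low + 499·LSB = 1.60811 V; V_b = V_low + 500·LSB = 1.61133 V.

[1.60811 V, 1.61133 V)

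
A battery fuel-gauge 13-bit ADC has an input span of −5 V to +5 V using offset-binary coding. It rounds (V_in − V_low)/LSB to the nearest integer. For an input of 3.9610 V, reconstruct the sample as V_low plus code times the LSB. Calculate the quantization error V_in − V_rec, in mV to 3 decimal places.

One LSB is 10 V / 8192 = 1.221 mV.
(3.9610 − (−5))/0.0012207 = 7340.8512; round gives code 7341.
Reconstructed: 3.9611816 V.
V_in − V_rec = -0.000181641 V = -0.182 mV.

-0.182 mV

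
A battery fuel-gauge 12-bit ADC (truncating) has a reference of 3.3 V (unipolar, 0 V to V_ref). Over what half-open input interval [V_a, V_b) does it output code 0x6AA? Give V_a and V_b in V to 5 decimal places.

LSB = 3.3/2^12 = 0.806 mV.
Code 0x6AA = 1706 decimal.
V_a = V_low + 1706·LSB = 1.37446 V; V_b = V_low + 1707·LSB = 1.37527 V.

[1.37446 V, 1.37527 V)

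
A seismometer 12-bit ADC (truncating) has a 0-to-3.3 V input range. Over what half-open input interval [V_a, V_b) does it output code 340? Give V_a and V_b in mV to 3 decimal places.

LSB = 3.3/2^12 = 0.806 mV.
V_a = V_low + 340·LSB = 0.273926 V; V_b = V_low + 341·LSB = 0.274731 V.

[273.926 mV, 274.731 mV)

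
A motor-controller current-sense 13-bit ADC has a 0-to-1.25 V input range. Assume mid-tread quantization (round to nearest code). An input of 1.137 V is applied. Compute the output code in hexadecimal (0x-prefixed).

code 0x1D1B (decimal 7451)

Full-scale span = 1.25 V; LSB = 1.25/2^13 = 152.59 µV.
Input sits at 7451.443 steps above V_low.
So the output code is 7451.
In hexadecimal (0x-prefixed): 0x1D1B.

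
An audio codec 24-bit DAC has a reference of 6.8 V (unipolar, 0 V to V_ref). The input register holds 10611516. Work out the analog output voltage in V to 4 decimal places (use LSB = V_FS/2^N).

LSB = 6.8 V / 2^24 = 0.41 µV.
V_out = 0 + 10611516 × 4.05312e-07 V = 4.30097 V.

4.3010 V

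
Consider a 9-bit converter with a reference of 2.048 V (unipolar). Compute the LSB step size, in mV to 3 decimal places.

4.000 mV

Full-scale span = 2.048 V.
LSB = 2.048 / 2^9 = 2.048 / 512 = 0.004 V = 4.000 mV.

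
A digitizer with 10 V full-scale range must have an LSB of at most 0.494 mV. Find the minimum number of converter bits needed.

Number of steps required ≥ 10 V / 0.494 mV = 20242.91.
Need 2^N ≥ 20242.91; 2^14 = 16384, 2^15 = 32768.
Minimum N = 15.

15 bits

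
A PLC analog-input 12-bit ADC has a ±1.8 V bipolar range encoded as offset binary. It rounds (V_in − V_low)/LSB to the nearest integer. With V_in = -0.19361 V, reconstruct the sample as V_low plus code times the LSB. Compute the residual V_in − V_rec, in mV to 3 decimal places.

-0.251 mV

One LSB is 3.6 V / 4096 = 0.879 mV.
(V_in − V_low)/LSB = (-0.19361 − (−1.8))/0.000878906 = 1827.7148 → code 1828 (round).
V_rec = (−1.8) + 1828·0.000878906 = -0.19335938 V.
Error = -0.19361 − (−0.19335938) = -0.000250625 V = -0.251 mV.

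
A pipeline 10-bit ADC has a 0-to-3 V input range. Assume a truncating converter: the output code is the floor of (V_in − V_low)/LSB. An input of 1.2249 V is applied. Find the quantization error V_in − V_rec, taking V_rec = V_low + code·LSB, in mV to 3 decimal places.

Step size: 3 V ÷ 2^10 = 2.930 mV.
(V_in − V_low)/LSB = (1.2249 − 0)/0.00292969 = 418.0992 → code 418 (floor).
Code 418 maps back to 0 + 418×0.00292969 V = 1.2246094 V.
Error = 1.2249 − 1.2246094 = 0.000290625 V = 0.291 mV.

0.291 mV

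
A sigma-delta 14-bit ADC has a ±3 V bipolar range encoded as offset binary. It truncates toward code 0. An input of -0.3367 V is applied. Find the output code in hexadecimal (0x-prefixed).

With 16384 levels over 6 V, one step is 366.21 µV.
(V_in − V_low)/LSB = (-0.3367 − (−3)) / 0.000366211 = 7272.585.
So the output code is 7272.
In hexadecimal (0x-prefixed): 0x1C68.

code 0x1C68 (decimal 7272)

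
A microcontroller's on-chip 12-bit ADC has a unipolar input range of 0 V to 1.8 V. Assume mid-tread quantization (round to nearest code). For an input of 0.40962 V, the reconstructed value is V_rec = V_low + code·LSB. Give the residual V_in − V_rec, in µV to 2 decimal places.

One LSB is 1.8 V / 4096 = 439.45 µV.
(V_in − V_low)/LSB = (0.40962 − 0)/0.000439453 = 932.1131 → code 932 (round).
Reconstructed: 0.40957031 V.
Error = 0.40962 − 0.40957031 = 4.96875e-05 V = 49.69 µV.

49.69 µV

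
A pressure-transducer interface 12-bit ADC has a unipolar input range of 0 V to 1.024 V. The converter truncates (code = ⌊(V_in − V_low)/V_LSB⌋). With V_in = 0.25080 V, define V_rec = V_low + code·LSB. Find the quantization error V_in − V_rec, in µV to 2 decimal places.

Step size: 1.024 V ÷ 2^12 = 250.00 µV.
(0.25080 − 0)/0.00025 = 1003.2000; ⌊·⌋ gives code 1003.
V_rec = 0 + 1003·0.00025 = 0.25075 V.
Difference: 5e-05 V → 50.00 µV.

50.00 µV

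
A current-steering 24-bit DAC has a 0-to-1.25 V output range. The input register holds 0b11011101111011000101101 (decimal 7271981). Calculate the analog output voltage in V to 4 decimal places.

LSB = 1.25 V / 2^24 = 0.07 µV.
Code 0b11011101111011000101101 = 7271981 decimal.
V_out = 0 + 7271981 × 7.45058e-08 V = 0.541805 V.

0.5418 V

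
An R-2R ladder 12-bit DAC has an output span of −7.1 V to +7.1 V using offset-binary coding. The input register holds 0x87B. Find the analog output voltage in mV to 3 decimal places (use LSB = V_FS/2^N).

LSB = 14.2 V / 2^12 = 3.467 mV.
Code 0x87B = 2171 decimal.
V_out = (−7.1) + 2171 × 0.0034668 V = 0.426416 V.
= 426.416 mV.

426.416 mV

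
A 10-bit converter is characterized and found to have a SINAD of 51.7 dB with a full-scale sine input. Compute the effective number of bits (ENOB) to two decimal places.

8.30 bits

ENOB = (SINAD − 1.76) / 6.02 = (51.7 − 1.76)/6.02 = 8.296.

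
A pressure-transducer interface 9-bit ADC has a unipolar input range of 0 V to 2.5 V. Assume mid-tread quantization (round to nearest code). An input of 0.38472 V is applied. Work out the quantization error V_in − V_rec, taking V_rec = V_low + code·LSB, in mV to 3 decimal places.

-1.022 mV

One LSB is 2.5 V / 512 = 4.883 mV.
(V_in − V_low)/LSB = (0.38472 − 0)/0.00488281 = 78.7907 → code 79 (round).
Code 79 maps back to 0 + 79×0.00488281 V = 0.38574219 V.
Error = 0.38472 − 0.38574219 = -0.00102219 V = -1.022 mV.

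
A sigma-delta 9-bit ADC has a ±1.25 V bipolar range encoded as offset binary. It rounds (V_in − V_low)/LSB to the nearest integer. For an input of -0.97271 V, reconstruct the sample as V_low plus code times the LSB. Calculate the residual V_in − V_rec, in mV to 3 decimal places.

-1.030 mV

One LSB is 2.5 V / 512 = 4.883 mV.
(V_in − V_low)/LSB = (-0.97271 − (−1.25))/0.00488281 = 56.7890 → code 57 (round).
Code 57 maps back to (−1.25) + 57×0.00488281 V = -0.97167969 V.
Error = -0.97271 − (−0.97167969) = -0.00103031 V = -1.030 mV.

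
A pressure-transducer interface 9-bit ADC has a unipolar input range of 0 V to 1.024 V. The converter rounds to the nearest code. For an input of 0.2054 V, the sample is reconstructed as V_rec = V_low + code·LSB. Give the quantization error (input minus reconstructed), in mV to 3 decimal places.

LSB = 1.024/2^9 = 2.000 mV.
(0.2054 − 0)/0.002 = 102.7000; round gives code 103.
Code 103 maps back to 0 + 103×0.002 V = 0.206 V.
Difference: -0.0006 V → -0.600 mV.

-0.600 mV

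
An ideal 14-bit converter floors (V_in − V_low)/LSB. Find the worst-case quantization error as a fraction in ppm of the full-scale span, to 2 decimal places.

61.04 ppm

Truncating → worst-case error = 1 LSB = V_FS/2^14, so 1e+06/16384 = 61.0352 ppm of full scale.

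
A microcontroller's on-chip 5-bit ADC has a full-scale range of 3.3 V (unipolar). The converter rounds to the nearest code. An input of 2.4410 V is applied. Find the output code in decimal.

code 24

LSB = 3.3 V / 32 = 103.125 mV.
(V_in − V_low)/LSB = (2.4410 − 0) / 0.103125 = 23.670.
round(23.670) = 24.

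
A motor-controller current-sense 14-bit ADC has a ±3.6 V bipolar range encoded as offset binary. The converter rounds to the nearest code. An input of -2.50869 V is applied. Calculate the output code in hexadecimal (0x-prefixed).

code 0x9B3 (decimal 2483)

Full-scale span = 7.2 V; LSB = 7.2/2^14 = 439.45 µV.
(-2.50869 − (−3.6)) / 0.000439453 = 2483.337 LSBs.
So the output code is 2483.
In hexadecimal (0x-prefixed): 0x9B3.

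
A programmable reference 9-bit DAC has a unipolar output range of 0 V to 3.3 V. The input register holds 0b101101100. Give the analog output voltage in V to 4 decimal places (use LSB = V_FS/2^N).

LSB = 3.3 V / 2^9 = 6.445 mV.
Code 0b101101100 = 364 decimal.
V_out = 0 + 364 × 0.00644531 V = 2.34609 V.

2.3461 V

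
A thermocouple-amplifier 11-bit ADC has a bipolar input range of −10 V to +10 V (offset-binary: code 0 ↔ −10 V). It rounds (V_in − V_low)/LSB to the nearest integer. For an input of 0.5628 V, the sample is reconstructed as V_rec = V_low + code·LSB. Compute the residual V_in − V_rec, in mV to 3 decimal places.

Step size: 20 V ÷ 2^11 = 9.766 mV.
(V_in − V_low)/LSB = (0.5628 − (−10))/0.00976562 = 1081.6307 → code 1082 (round).
Code 1082 maps back to (−10) + 1082×0.00976562 V = 0.56640625 V.
Difference: -0.00360625 V → -3.606 mV.

-3.606 mV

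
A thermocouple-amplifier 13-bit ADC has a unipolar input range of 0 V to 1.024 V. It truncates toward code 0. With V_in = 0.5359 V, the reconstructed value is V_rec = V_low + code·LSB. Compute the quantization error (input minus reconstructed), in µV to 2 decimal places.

25.00 µV

LSB = 1.024/2^13 = 125.00 µV.
Scaled input = 4287.2000 LSBs, so code = 4287.
V_rec = 0 + 4287·0.000125 = 0.535875 V.
Difference: 2.5e-05 V → 25.00 µV.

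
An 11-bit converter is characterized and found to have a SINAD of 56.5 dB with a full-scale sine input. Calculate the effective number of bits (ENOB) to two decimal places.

ENOB = (SINAD − 1.76) / 6.02 = (56.5 − 1.76)/6.02 = 9.093.

9.09 bits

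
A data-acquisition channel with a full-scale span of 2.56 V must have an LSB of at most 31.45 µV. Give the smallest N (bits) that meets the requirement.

17 bits

Number of steps required ≥ 2.56 V / 31.45 µV = 81399.05.
Need 2^N ≥ 81399.05; 2^16 = 65536, 2^17 = 131072.
Minimum N = 17.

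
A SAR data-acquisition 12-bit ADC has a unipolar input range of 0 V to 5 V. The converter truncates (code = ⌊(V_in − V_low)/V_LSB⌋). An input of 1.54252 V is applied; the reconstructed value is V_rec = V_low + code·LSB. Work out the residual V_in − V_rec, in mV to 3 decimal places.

One LSB is 5 V / 4096 = 1.221 mV.
(1.54252 − 0)/0.0012207 = 1263.6324; ⌊·⌋ gives code 1263.
V_rec = 0 + 1263·0.0012207 = 1.541748 V.
V_in − V_rec = 0.000771953 V = 0.772 mV.

0.772 mV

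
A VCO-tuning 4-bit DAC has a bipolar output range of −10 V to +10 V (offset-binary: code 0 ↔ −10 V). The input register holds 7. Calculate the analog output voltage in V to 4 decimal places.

-1.2500 V

LSB = 20 V / 2^4 = 1.2500 V.
V_out = (−10) + 7 × 1.25 V = -1.25 V.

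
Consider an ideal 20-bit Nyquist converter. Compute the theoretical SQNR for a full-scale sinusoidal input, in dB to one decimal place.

122.2 dB

SNR ≈ 6.02·N + 1.76 dB = 6.02·20 + 1.76 = 122.16 dB.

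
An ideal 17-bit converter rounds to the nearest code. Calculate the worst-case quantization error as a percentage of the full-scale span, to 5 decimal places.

Rounding → worst-case error = ½ LSB = V_FS/2^18, so 100/262144 = 0.00038147 % of full scale.

0.00038 %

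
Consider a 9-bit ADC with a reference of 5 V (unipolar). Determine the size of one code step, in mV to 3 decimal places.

Full-scale span = 5 V.
LSB = 5 / 2^9 = 5 / 512 = 0.00976562 V = 9.766 mV.

9.766 mV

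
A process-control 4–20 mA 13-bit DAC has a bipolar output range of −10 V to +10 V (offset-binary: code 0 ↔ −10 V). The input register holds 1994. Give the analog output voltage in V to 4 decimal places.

-5.1318 V

LSB = 20 V / 2^13 = 2.441 mV.
V_out = (−10) + 1994 × 0.00244141 V = -5.13184 V.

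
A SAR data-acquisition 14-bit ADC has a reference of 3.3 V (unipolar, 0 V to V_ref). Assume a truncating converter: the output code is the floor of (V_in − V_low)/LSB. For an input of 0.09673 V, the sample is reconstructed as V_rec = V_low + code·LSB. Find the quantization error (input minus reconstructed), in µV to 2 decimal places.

LSB = 3.3/2^14 = 201.42 µV.
Scaled input = 480.2498 LSBs, so code = 480.
V_rec = 0 + 480·0.000201416 = 0.096679688 V.
V_in − V_rec = 5.03125e-05 V = 50.31 µV.

50.31 µV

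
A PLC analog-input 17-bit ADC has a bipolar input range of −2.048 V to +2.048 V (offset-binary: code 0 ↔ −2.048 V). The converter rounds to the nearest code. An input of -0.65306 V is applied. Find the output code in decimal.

With 131072 levels over 4.096 V, one step is 31.25 µV.
(V_in − V_low)/LSB = (-0.65306 − (−2.048)) / 3.125e-05 = 44638.080.
round(44638.080) = 44638.

code 44638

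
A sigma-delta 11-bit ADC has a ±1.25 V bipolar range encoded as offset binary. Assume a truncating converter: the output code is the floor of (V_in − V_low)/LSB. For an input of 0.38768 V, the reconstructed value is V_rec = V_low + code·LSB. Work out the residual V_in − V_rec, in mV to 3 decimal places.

One LSB is 2.5 V / 2048 = 1.221 mV.
(V_in − V_low)/LSB = (0.38768 − (−1.25))/0.0012207 = 1341.5875 → code 1341 (floor).
Code 1341 maps back to (−1.25) + 1341×0.0012207 V = 0.38696289 V.
Error = 0.38768 − 0.38696289 = 0.000717109 V = 0.717 mV.

0.717 mV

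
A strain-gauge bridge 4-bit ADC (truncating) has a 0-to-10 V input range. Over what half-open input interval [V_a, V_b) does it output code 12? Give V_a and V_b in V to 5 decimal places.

[7.50000 V, 8.12500 V)

LSB = 10/2^4 = 0.6250 V.
V_a = V_low + 12·LSB = 7.5 V; V_b = V_low + 13·LSB = 8.125 V.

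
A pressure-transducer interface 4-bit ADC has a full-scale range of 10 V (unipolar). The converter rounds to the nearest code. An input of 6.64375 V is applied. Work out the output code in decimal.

With 16 levels over 10 V, one step is 0.6250 V.
(6.64375 − 0) / 0.625 = 10.630 LSBs.
Round → code 11.

code 11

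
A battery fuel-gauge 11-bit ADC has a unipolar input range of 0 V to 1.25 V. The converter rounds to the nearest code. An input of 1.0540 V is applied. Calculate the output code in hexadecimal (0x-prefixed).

With 2048 levels over 1.25 V, one step is 0.610 mV.
(V_in − V_low)/LSB = (1.0540 − 0) / 0.000610352 = 1726.874.
round(1726.874) = 1727.
In hexadecimal (0x-prefixed): 0x6BF.

code 0x6BF (decimal 1727)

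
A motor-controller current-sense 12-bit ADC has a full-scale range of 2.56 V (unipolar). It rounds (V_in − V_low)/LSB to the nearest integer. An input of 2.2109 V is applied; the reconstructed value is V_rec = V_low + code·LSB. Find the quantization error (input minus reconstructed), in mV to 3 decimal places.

One LSB is 2.56 V / 4096 = 0.625 mV.
(2.2109 − 0)/0.000625 = 3537.4400; round gives code 3537.
V_rec = 0 + 3537·0.000625 = 2.210625 V.
Difference: 0.000275 V → 0.275 mV.

0.275 mV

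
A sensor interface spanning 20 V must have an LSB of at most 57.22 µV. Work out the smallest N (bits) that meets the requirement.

Number of steps required ≥ 20 V / 57.22 µV = 349528.14.
Need 2^N ≥ 349528.14; 2^18 = 262144, 2^19 = 524288.
Minimum N = 19.

19 bits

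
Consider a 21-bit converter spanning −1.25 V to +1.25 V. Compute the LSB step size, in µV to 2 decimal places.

Full-scale span = 2.5 V.
LSB = 2.5 / 2^21 = 2.5 / 2097152 = 1.19209e-06 V = 1.19 µV.

1.19 µV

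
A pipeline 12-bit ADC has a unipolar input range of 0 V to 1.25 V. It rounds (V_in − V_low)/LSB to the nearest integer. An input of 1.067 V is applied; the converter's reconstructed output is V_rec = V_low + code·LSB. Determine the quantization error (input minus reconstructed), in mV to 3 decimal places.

Step size: 1.25 V ÷ 2^12 = 305.18 µV.
(V_in − V_low)/LSB = (1.067 − 0)/0.000305176 = 3496.3456 → code 3496 (round).
V_rec = 0 + 3496·0.000305176 = 1.0668945 V.
Difference: 0.000105469 V → 0.105 mV.

0.105 mV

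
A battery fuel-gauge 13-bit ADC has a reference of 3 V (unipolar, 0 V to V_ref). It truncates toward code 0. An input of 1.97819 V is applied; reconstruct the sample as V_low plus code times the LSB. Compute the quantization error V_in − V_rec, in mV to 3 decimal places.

0.285 mV

Step size: 3 V ÷ 2^13 = 366.21 µV.
Scaled input = 5401.7775 LSBs, so code = 5401.
V_rec = 0 + 5401·0.000366211 = 1.9779053 V.
Error = 1.97819 − 1.9779053 = 0.000284727 V = 0.285 mV.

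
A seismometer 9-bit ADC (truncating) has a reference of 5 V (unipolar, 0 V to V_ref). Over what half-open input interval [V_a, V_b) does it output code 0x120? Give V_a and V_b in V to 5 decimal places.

[2.81250 V, 2.82227 V)

LSB = 5/2^9 = 9.766 mV.
Code 0x120 = 288 decimal.
V_a = V_low + 288·LSB = 2.8125 V; V_b = V_low + 289·LSB = 2.82227 V.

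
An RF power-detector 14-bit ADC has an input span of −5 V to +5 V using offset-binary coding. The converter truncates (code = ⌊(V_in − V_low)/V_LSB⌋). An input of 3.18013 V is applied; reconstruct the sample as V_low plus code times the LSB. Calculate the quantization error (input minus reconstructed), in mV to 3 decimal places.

Step size: 10 V ÷ 2^14 = 0.610 mV.
Scaled input = 13402.3250 LSBs, so code = 13402.
V_rec = (−5) + 13402·0.000610352 = 3.1799316 V.
Difference: 0.000198359 V → 0.198 mV.

0.198 mV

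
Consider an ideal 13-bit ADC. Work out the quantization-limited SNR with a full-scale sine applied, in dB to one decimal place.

80.0 dB

SNR ≈ 6.02·N + 1.76 dB = 6.02·13 + 1.76 = 80.02 dB.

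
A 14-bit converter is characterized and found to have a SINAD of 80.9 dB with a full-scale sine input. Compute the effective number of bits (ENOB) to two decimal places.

ENOB = (SINAD − 1.76) / 6.02 = (80.9 − 1.76)/6.02 = 13.146.

13.15 bits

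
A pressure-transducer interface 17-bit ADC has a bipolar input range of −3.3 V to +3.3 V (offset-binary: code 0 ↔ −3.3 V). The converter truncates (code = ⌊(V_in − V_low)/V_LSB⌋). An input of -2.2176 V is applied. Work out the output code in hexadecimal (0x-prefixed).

code 0x53F7 (decimal 21495)

With 131072 levels over 6.6 V, one step is 50.35 µV.
(V_in − V_low)/LSB = (-2.2176 − (−3.3)) / 5.0354e-05 = 21495.808.
Floor → code 21495.
In hexadecimal (0x-prefixed): 0x53F7.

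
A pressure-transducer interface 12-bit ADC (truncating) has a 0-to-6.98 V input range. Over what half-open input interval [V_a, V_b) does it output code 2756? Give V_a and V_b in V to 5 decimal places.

[4.69650 V, 4.69821 V)

LSB = 6.98/2^12 = 1.704 mV.
V_a = V_low + 2756·LSB = 4.6965 V; V_b = V_low + 2757·LSB = 4.69821 V.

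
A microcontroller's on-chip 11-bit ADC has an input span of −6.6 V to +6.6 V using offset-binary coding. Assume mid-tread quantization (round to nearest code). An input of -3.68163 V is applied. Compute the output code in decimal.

Full-scale span = 13.2 V; LSB = 13.2/2^11 = 6.445 mV.
(V_in − V_low)/LSB = (-3.68163 − (−6.6)) / 0.00644531 = 452.790.
So the output code is 453.

code 453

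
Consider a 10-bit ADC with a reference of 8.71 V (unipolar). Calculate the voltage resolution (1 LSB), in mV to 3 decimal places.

8.506 mV

Full-scale span = 8.71 V.
LSB = 8.71 / 2^10 = 8.71 / 1024 = 0.00850586 V = 8.506 mV.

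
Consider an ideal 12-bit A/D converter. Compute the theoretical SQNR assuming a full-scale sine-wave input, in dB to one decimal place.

74.0 dB

SNR ≈ 6.02·N + 1.76 dB = 6.02·12 + 1.76 = 74.00 dB.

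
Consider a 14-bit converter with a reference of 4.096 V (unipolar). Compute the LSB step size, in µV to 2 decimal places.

250.00 µV

Full-scale span = 4.096 V.
LSB = 4.096 / 2^14 = 4.096 / 16384 = 0.00025 V = 250.00 µV.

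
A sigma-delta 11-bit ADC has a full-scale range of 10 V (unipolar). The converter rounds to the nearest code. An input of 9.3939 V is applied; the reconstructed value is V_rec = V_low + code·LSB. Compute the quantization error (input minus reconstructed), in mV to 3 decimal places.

Step size: 10 V ÷ 2^11 = 4.883 mV.
Scaled input = 1923.8707 LSBs, so code = 1924.
V_rec = 0 + 1924·0.00488281 = 9.3945312 V.
Difference: -0.00063125 V → -0.631 mV.

-0.631 mV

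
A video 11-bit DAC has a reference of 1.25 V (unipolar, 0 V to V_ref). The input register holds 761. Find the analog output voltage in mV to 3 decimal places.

LSB = 1.25 V / 2^11 = 0.610 mV.
V_out = 0 + 761 × 0.000610352 V = 0.464478 V.
= 464.478 mV.

464.478 mV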